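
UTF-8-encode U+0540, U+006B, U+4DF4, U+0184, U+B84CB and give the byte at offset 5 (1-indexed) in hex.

1-indexed offset 5 is 0-indexed offset 4.
U+0540 → 2-byte form D5 80 at offsets 0–1.
U+006B → 1-byte form 6B at offsets 2–2.
U+4DF4 → 3-byte form E4 B7 B4 at offsets 3–5.
Offset 4 falls in char 3's range; it's byte 2 of E4 B7 B4 = 0xB7.

0xB7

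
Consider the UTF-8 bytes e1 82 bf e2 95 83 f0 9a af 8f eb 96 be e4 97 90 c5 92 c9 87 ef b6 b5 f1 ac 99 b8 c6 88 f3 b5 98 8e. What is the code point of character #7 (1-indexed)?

U+0247

Offset 0: leading byte 0xE1 = 11100001 → 3-byte char #1 = E1 82 BF.
Offset 3: leading byte 0xE2 = 11100010 → 3-byte char #2 = E2 95 83.
Offset 6: leading byte 0xF0 = 11110000 → 4-byte char #3 = F0 9A AF 8F.
Offset 10: leading byte 0xEB = 11101011 → 3-byte char #4 = EB 96 BE.
Offset 13: leading byte 0xE4 = 11100100 → 3-byte char #5 = E4 97 90.
Offset 16: leading byte 0xC5 = 11000101 → 2-byte char #6 = C5 92.
Offset 18: leading byte 0xC9 = 11001001 → 2-byte char #7 = C9 87.
Leading byte 0xC9 = 11001001 matches 110xxxxx → 2-byte sequence.
Byte 1: 0xC9 = 11001001, payload 01001 (5 bits).
Byte 2: 0x87 = 10000111 (10xxxxxx ✓), payload 000111.
Concatenate: 01001000111 = 0x247 (11 bits → U+0247).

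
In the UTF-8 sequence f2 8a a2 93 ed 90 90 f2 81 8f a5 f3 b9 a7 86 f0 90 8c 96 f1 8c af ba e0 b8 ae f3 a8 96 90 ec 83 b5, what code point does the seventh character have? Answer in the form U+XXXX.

U+0E2E

Offset 0: leading byte 0xF2 = 11110010 → 4-byte char #1 = F2 8A A2 93.
Offset 4: leading byte 0xED = 11101101 → 3-byte char #2 = ED 90 90.
Offset 7: leading byte 0xF2 = 11110010 → 4-byte char #3 = F2 81 8F A5.
Offset 11: leading byte 0xF3 = 11110011 → 4-byte char #4 = F3 B9 A7 86.
Offset 15: leading byte 0xF0 = 11110000 → 4-byte char #5 = F0 90 8C 96.
Offset 19: leading byte 0xF1 = 11110001 → 4-byte char #6 = F1 8C AF BA.
Offset 23: leading byte 0xE0 = 11100000 → 3-byte char #7 = E0 B8 AE.
Leading byte 0xE0 = 11100000 matches 1110xxxx → 3-byte sequence.
Byte 1: 0xE0 = 11100000, payload 0000 (4 bits).
Byte 2: 0xB8 = 10111000 (10xxxxxx ✓), payload 111000.
Byte 3: 0xAE = 10101110 (10xxxxxx ✓), payload 101110.
Concatenate: 0000111000101110 = 0xE2E (16 bits → U+0E2E).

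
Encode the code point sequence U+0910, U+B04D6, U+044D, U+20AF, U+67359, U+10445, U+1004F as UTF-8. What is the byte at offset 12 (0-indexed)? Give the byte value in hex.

0xF1

U+0910 → 3-byte form E0 A4 90 at offsets 0–2.
U+B04D6 → 4-byte form F2 B0 93 96 at offsets 3–6.
U+044D → 2-byte form D1 8D at offsets 7–8.
U+20AF → 3-byte form E2 82 AF at offsets 9–11.
U+67359 → 4-byte form F1 A7 8D 99 at offsets 12–15.
Offset 12 falls in char 5's range; it's byte 1 of F1 A7 8D 99 = 0xF1.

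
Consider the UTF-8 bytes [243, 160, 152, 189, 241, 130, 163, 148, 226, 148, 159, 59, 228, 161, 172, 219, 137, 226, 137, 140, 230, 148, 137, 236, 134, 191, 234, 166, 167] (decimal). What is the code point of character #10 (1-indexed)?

U+A9A7

Offset 0: leading byte 0xF3 = 11110011 → 4-byte char #1 = F3 A0 98 BD.
Offset 4: leading byte 0xF1 = 11110001 → 4-byte char #2 = F1 82 A3 94.
Offset 8: leading byte 0xE2 = 11100010 → 3-byte char #3 = E2 94 9F.
Offset 11: leading byte 0x3B = 00111011 → 1-byte char #4 = 3B.
Offset 12: leading byte 0xE4 = 11100100 → 3-byte char #5 = E4 A1 AC.
Offset 15: leading byte 0xDB = 11011011 → 2-byte char #6 = DB 89.
Offset 17: leading byte 0xE2 = 11100010 → 3-byte char #7 = E2 89 8C.
Offset 20: leading byte 0xE6 = 11100110 → 3-byte char #8 = E6 94 89.
Offset 23: leading byte 0xEC = 11101100 → 3-byte char #9 = EC 86 BF.
Offset 26: leading byte 0xEA = 11101010 → 3-byte char #10 = EA A6 A7.
Leading byte 0xEA = 11101010 matches 1110xxxx → 3-byte sequence.
Byte 1: 0xEA = 11101010, payload 1010 (4 bits).
Byte 2: 0xA6 = 10100110 (10xxxxxx ✓), payload 100110.
Byte 3: 0xA7 = 10100111 (10xxxxxx ✓), payload 100111.
Concatenate: 1010100110100111 = 0xA9A7 (16 bits → U+A9A7).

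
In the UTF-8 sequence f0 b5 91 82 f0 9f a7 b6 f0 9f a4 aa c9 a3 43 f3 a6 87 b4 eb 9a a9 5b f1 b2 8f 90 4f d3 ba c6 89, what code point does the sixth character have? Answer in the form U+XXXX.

U+E61F4

Offset 0: leading byte 0xF0 = 11110000 → 4-byte char #1 = F0 B5 91 82.
Offset 4: leading byte 0xF0 = 11110000 → 4-byte char #2 = F0 9F A7 B6.
Offset 8: leading byte 0xF0 = 11110000 → 4-byte char #3 = F0 9F A4 AA.
Offset 12: leading byte 0xC9 = 11001001 → 2-byte char #4 = C9 A3.
Offset 14: leading byte 0x43 = 01000011 → 1-byte char #5 = 43.
Offset 15: leading byte 0xF3 = 11110011 → 4-byte char #6 = F3 A6 87 B4.
Leading byte 0xF3 = 11110011 matches 11110xxx → 4-byte sequence.
Byte 1: 0xF3 = 11110011, payload 011 (3 bits).
Byte 2: 0xA6 = 10100110 (10xxxxxx ✓), payload 100110.
Byte 3: 0x87 = 10000111 (10xxxxxx ✓), payload 000111.
Byte 4: 0xB4 = 10110100 (10xxxxxx ✓), payload 110100.
Concatenate: 011100110000111110100 = 0xE61F4 (21 bits → U+E61F4).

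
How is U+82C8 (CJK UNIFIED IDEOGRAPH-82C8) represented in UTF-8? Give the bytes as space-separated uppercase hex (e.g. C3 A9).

E8 8B 88

U+82C8 = 0x82C8 = 33480 decimal. In range U+0800–U+FFFF → 3-byte form: 1110xxxx 10xxxxxx 10xxxxxx.
Binary (16 bits): 1000001011001000.
Split 4+6+6: 1000 | 001011 | 001000.
Byte 1: 11101000 = 0xE8.
Byte 2: 10001011 = 0x8B.
Byte 3: 10001000 = 0x88.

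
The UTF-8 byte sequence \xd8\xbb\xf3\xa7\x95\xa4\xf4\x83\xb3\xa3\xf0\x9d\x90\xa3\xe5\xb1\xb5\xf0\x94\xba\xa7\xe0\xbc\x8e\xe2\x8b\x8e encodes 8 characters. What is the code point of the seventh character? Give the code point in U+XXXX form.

Offset 0: leading byte 0xD8 = 11011000 → 2-byte char #1 = D8 BB.
Offset 2: leading byte 0xF3 = 11110011 → 4-byte char #2 = F3 A7 95 A4.
Offset 6: leading byte 0xF4 = 11110100 → 4-byte char #3 = F4 83 B3 A3.
Offset 10: leading byte 0xF0 = 11110000 → 4-byte char #4 = F0 9D 90 A3.
Offset 14: leading byte 0xE5 = 11100101 → 3-byte char #5 = E5 B1 B5.
Offset 17: leading byte 0xF0 = 11110000 → 4-byte char #6 = F0 94 BA A7.
Offset 21: leading byte 0xE0 = 11100000 → 3-byte char #7 = E0 BC 8E.
Leading byte 0xE0 = 11100000 matches 1110xxxx → 3-byte sequence.
Byte 1: 0xE0 = 11100000, payload 0000 (4 bits).
Byte 2: 0xBC = 10111100 (10xxxxxx ✓), payload 111100.
Byte 3: 0x8E = 10001110 (10xxxxxx ✓), payload 001110.
Concatenate: 0000111100001110 = 0xF0E (16 bits → U+0F0E).

U+0F0E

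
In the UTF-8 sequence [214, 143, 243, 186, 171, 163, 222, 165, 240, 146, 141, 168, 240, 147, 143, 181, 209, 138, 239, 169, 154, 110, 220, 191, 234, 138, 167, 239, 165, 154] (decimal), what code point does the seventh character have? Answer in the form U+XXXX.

U+FA5A

Offset 0: leading byte 0xD6 = 11010110 → 2-byte char #1 = D6 8F.
Offset 2: leading byte 0xF3 = 11110011 → 4-byte char #2 = F3 BA AB A3.
Offset 6: leading byte 0xDE = 11011110 → 2-byte char #3 = DE A5.
Offset 8: leading byte 0xF0 = 11110000 → 4-byte char #4 = F0 92 8D A8.
Offset 12: leading byte 0xF0 = 11110000 → 4-byte char #5 = F0 93 8F B5.
Offset 16: leading byte 0xD1 = 11010001 → 2-byte char #6 = D1 8A.
Offset 18: leading byte 0xEF = 11101111 → 3-byte char #7 = EF A9 9A.
Leading byte 0xEF = 11101111 matches 1110xxxx → 3-byte sequence.
Byte 1: 0xEF = 11101111, payload 1111 (4 bits).
Byte 2: 0xA9 = 10101001 (10xxxxxx ✓), payload 101001.
Byte 3: 0x9A = 10011010 (10xxxxxx ✓), payload 011010.
Concatenate: 1111101001011010 = 0xFA5A (16 bits → U+FA5A).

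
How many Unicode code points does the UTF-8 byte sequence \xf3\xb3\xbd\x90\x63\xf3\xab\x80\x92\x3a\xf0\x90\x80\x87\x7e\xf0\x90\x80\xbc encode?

7

Byte at offset 0: 0xF3 = 11110011 → 4-byte char (#1). Advance 4.
Byte at offset 4: 0x63 = 01100011 → 1-byte char (#2). Advance 1.
Byte at offset 5: 0xF3 = 11110011 → 4-byte char (#3). Advance 4.
Byte at offset 9: 0x3A = 00111010 → 1-byte char (#4). Advance 1.
Byte at offset 10: 0xF0 = 11110000 → 4-byte char (#5). Advance 4.
Byte at offset 14: 0x7E = 01111110 → 1-byte char (#6). Advance 1.
Byte at offset 15: 0xF0 = 11110000 → 4-byte char (#7). Advance 4.
Reached end at offset 19 after 7 code points.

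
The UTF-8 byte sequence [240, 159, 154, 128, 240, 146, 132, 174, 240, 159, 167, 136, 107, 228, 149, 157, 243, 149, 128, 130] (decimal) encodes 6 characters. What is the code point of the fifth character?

U+455D

Offset 0: leading byte 0xF0 = 11110000 → 4-byte char #1 = F0 9F 9A 80.
Offset 4: leading byte 0xF0 = 11110000 → 4-byte char #2 = F0 92 84 AE.
Offset 8: leading byte 0xF0 = 11110000 → 4-byte char #3 = F0 9F A7 88.
Offset 12: leading byte 0x6B = 01101011 → 1-byte char #4 = 6B.
Offset 13: leading byte 0xE4 = 11100100 → 3-byte char #5 = E4 95 9D.
Leading byte 0xE4 = 11100100 matches 1110xxxx → 3-byte sequence.
Byte 1: 0xE4 = 11100100, payload 0100 (4 bits).
Byte 2: 0x95 = 10010101 (10xxxxxx ✓), payload 010101.
Byte 3: 0x9D = 10011101 (10xxxxxx ✓), payload 011101.
Concatenate: 0100010101011101 = 0x455D (16 bits → U+455D).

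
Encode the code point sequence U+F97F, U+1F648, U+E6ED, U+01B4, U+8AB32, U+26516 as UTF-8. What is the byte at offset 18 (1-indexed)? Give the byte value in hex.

1-indexed offset 18 is 0-indexed offset 17.
U+F97F → 3-byte form EF A5 BF at offsets 0–2.
U+1F648 → 4-byte form F0 9F 99 88 at offsets 3–6.
U+E6ED → 3-byte form EE 9B AD at offsets 7–9.
U+01B4 → 2-byte form C6 B4 at offsets 10–11.
U+8AB32 → 4-byte form F2 8A AC B2 at offsets 12–15.
U+26516 → 4-byte form F0 A6 94 96 at offsets 16–19.
Offset 17 falls in char 6's range; it's byte 2 of F0 A6 94 96 = 0xA6.

0xA6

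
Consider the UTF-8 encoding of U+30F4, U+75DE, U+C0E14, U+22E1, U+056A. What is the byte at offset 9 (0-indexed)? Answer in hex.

U+30F4 → 3-byte form E3 83 B4 at offsets 0–2.
U+75DE → 3-byte form E7 97 9E at offsets 3–5.
U+C0E14 → 4-byte form F3 80 B8 94 at offsets 6–9.
Offset 9 falls in char 3's range; it's byte 4 of F3 80 B8 94 = 0x94.

0x94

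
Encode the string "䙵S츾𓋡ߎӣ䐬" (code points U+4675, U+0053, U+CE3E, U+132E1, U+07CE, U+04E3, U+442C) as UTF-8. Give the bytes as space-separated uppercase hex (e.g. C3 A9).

U+4675: 3-byte form → E4 99 B5.
U+0053: 1-byte form → 53.
U+CE3E: 3-byte form → EC B8 BE.
U+132E1: 4-byte form → F0 93 8B A1.
U+07CE: 2-byte form → DF 8E.
U+04E3: 2-byte form → D3 A3.
U+442C: 3-byte form → E4 90 AC.
Concatenated (18 bytes): E4 99 B5 53 EC B8 BE F0 93 8B A1 DF 8E D3 A3 E4 90 AC.

E4 99 B5 53 EC B8 BE F0 93 8B A1 DF 8E D3 A3 E4 90 AC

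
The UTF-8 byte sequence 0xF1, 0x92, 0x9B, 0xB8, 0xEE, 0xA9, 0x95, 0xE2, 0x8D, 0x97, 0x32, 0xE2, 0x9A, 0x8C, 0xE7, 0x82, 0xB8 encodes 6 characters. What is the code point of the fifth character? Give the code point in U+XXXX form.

Offset 0: leading byte 0xF1 = 11110001 → 4-byte char #1 = F1 92 9B B8.
Offset 4: leading byte 0xEE = 11101110 → 3-byte char #2 = EE A9 95.
Offset 7: leading byte 0xE2 = 11100010 → 3-byte char #3 = E2 8D 97.
Offset 10: leading byte 0x32 = 00110010 → 1-byte char #4 = 32.
Offset 11: leading byte 0xE2 = 11100010 → 3-byte char #5 = E2 9A 8C.
Leading byte 0xE2 = 11100010 matches 1110xxxx → 3-byte sequence.
Byte 1: 0xE2 = 11100010, payload 0010 (4 bits).
Byte 2: 0x9A = 10011010 (10xxxxxx ✓), payload 011010.
Byte 3: 0x8C = 10001100 (10xxxxxx ✓), payload 001100.
Concatenate: 0010011010001100 = 0x268C (16 bits → U+268C).

U+268C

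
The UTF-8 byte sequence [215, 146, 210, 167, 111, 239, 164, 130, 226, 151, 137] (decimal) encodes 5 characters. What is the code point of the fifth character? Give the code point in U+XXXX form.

U+25C9

Offset 0: leading byte 0xD7 = 11010111 → 2-byte char #1 = D7 92.
Offset 2: leading byte 0xD2 = 11010010 → 2-byte char #2 = D2 A7.
Offset 4: leading byte 0x6F = 01101111 → 1-byte char #3 = 6F.
Offset 5: leading byte 0xEF = 11101111 → 3-byte char #4 = EF A4 82.
Offset 8: leading byte 0xE2 = 11100010 → 3-byte char #5 = E2 97 89.
Leading byte 0xE2 = 11100010 matches 1110xxxx → 3-byte sequence.
Byte 1: 0xE2 = 11100010, payload 0010 (4 bits).
Byte 2: 0x97 = 10010111 (10xxxxxx ✓), payload 010111.
Byte 3: 0x89 = 10001001 (10xxxxxx ✓), payload 001001.
Concatenate: 0010010111001001 = 0x25C9 (16 bits → U+25C9).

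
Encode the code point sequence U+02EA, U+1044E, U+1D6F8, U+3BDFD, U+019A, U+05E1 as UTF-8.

CB AA F0 90 91 8E F0 9D 9B B8 F0 BB B7 BD C6 9A D7 A1

U+02EA: 2-byte form → CB AA.
U+1044E: 4-byte form → F0 90 91 8E.
U+1D6F8: 4-byte form → F0 9D 9B B8.
U+3BDFD: 4-byte form → F0 BB B7 BD.
U+019A: 2-byte form → C6 9A.
U+05E1: 2-byte form → D7 A1.
Concatenated (18 bytes): CB AA F0 90 91 8E F0 9D 9B B8 F0 BB B7 BD C6 9A D7 A1.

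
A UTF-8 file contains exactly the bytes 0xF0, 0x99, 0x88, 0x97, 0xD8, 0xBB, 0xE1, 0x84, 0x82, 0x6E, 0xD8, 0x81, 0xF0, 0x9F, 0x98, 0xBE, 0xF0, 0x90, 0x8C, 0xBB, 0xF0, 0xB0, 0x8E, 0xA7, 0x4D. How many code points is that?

9

Byte at offset 0: 0xF0 = 11110000 → 4-byte char (#1). Advance 4.
Byte at offset 4: 0xD8 = 11011000 → 2-byte char (#2). Advance 2.
Byte at offset 6: 0xE1 = 11100001 → 3-byte char (#3). Advance 3.
Byte at offset 9: 0x6E = 01101110 → 1-byte char (#4). Advance 1.
Byte at offset 10: 0xD8 = 11011000 → 2-byte char (#5). Advance 2.
Byte at offset 12: 0xF0 = 11110000 → 4-byte char (#6). Advance 4.
Byte at offset 16: 0xF0 = 11110000 → 4-byte char (#7). Advance 4.
Byte at offset 20: 0xF0 = 11110000 → 4-byte char (#8). Advance 4.
Byte at offset 24: 0x4D = 01001101 → 1-byte char (#9). Advance 1.
Reached end at offset 25 after 9 code points.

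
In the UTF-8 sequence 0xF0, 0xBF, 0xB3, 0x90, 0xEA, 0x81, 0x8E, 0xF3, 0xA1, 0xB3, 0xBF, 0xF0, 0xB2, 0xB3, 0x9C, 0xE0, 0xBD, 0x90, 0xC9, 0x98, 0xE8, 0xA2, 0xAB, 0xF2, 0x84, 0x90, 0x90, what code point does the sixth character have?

Offset 0: leading byte 0xF0 = 11110000 → 4-byte char #1 = F0 BF B3 90.
Offset 4: leading byte 0xEA = 11101010 → 3-byte char #2 = EA 81 8E.
Offset 7: leading byte 0xF3 = 11110011 → 4-byte char #3 = F3 A1 B3 BF.
Offset 11: leading byte 0xF0 = 11110000 → 4-byte char #4 = F0 B2 B3 9C.
Offset 15: leading byte 0xE0 = 11100000 → 3-byte char #5 = E0 BD 90.
Offset 18: leading byte 0xC9 = 11001001 → 2-byte char #6 = C9 98.
Leading byte 0xC9 = 11001001 matches 110xxxxx → 2-byte sequence.
Byte 1: 0xC9 = 11001001, payload 01001 (5 bits).
Byte 2: 0x98 = 10011000 (10xxxxxx ✓), payload 011000.
Concatenate: 01001011000 = 0x258 (11 bits → U+0258).

U+0258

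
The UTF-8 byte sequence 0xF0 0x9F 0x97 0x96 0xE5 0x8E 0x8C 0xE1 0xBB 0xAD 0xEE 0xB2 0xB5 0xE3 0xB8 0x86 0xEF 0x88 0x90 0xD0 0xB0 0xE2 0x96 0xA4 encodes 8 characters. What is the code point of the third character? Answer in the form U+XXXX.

U+1EED

Offset 0: leading byte 0xF0 = 11110000 → 4-byte char #1 = F0 9F 97 96.
Offset 4: leading byte 0xE5 = 11100101 → 3-byte char #2 = E5 8E 8C.
Offset 7: leading byte 0xE1 = 11100001 → 3-byte char #3 = E1 BB AD.
Leading byte 0xE1 = 11100001 matches 1110xxxx → 3-byte sequence.
Byte 1: 0xE1 = 11100001, payload 0001 (4 bits).
Byte 2: 0xBB = 10111011 (10xxxxxx ✓), payload 111011.
Byte 3: 0xAD = 10101101 (10xxxxxx ✓), payload 101101.
Concatenate: 0001111011101101 = 0x1EED (16 bits → U+1EED).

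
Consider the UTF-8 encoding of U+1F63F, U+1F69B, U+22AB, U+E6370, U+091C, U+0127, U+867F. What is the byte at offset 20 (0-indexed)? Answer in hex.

0xE8

U+1F63F → 4-byte form F0 9F 98 BF at offsets 0–3.
U+1F69B → 4-byte form F0 9F 9A 9B at offsets 4–7.
U+22AB → 3-byte form E2 8A AB at offsets 8–10.
U+E6370 → 4-byte form F3 A6 8D B0 at offsets 11–14.
U+091C → 3-byte form E0 A4 9C at offsets 15–17.
U+0127 → 2-byte form C4 A7 at offsets 18–19.
U+867F → 3-byte form E8 99 BF at offsets 20–22.
Offset 20 falls in char 7's range; it's byte 1 of E8 99 BF = 0xE8.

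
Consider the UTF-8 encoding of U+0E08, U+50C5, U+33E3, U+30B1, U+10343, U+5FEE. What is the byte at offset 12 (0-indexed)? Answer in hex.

0xF0

U+0E08 → 3-byte form E0 B8 88 at offsets 0–2.
U+50C5 → 3-byte form E5 83 85 at offsets 3–5.
U+33E3 → 3-byte form E3 8F A3 at offsets 6–8.
U+30B1 → 3-byte form E3 82 B1 at offsets 9–11.
U+10343 → 4-byte form F0 90 8D 83 at offsets 12–15.
Offset 12 falls in char 5's range; it's byte 1 of F0 90 8D 83 = 0xF0.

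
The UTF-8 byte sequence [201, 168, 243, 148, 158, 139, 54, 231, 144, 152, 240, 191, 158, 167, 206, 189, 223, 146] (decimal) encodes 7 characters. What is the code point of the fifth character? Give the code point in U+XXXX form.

U+3F7A7

Offset 0: leading byte 0xC9 = 11001001 → 2-byte char #1 = C9 A8.
Offset 2: leading byte 0xF3 = 11110011 → 4-byte char #2 = F3 94 9E 8B.
Offset 6: leading byte 0x36 = 00110110 → 1-byte char #3 = 36.
Offset 7: leading byte 0xE7 = 11100111 → 3-byte char #4 = E7 90 98.
Offset 10: leading byte 0xF0 = 11110000 → 4-byte char #5 = F0 BF 9E A7.
Leading byte 0xF0 = 11110000 matches 11110xxx → 4-byte sequence.
Byte 1: 0xF0 = 11110000, payload 000 (3 bits).
Byte 2: 0xBF = 10111111 (10xxxxxx ✓), payload 111111.
Byte 3: 0x9E = 10011110 (10xxxxxx ✓), payload 011110.
Byte 4: 0xA7 = 10100111 (10xxxxxx ✓), payload 100111.
Concatenate: 000111111011110100111 = 0x3F7A7 (21 bits → U+3F7A7).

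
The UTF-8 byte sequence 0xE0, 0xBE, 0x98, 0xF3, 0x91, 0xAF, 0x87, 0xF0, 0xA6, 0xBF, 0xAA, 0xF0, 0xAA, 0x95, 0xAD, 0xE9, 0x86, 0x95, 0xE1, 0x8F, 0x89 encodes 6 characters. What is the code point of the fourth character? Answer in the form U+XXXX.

Offset 0: leading byte 0xE0 = 11100000 → 3-byte char #1 = E0 BE 98.
Offset 3: leading byte 0xF3 = 11110011 → 4-byte char #2 = F3 91 AF 87.
Offset 7: leading byte 0xF0 = 11110000 → 4-byte char #3 = F0 A6 BF AA.
Offset 11: leading byte 0xF0 = 11110000 → 4-byte char #4 = F0 AA 95 AD.
Leading byte 0xF0 = 11110000 matches 11110xxx → 4-byte sequence.
Byte 1: 0xF0 = 11110000, payload 000 (3 bits).
Byte 2: 0xAA = 10101010 (10xxxxxx ✓), payload 101010.
Byte 3: 0x95 = 10010101 (10xxxxxx ✓), payload 010101.
Byte 4: 0xAD = 10101101 (10xxxxxx ✓), payload 101101.
Concatenate: 000101010010101101101 = 0x2A56D (21 bits → U+2A56D).

U+2A56D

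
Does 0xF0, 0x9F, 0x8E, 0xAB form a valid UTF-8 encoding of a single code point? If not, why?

valid

Leading byte 0xF0 = 11110000 → 4-byte form.
Continuation bytes 0x9F=10011111, 0x8E=10001110, 0xAB=10101011 all match 10xxxxxx.
Decoded value 0x1F3AB is ≥ 0x10000 (shortest form) and not a surrogate.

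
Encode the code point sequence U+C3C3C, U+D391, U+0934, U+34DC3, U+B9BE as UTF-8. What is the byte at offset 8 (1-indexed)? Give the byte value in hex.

0xE0

1-indexed offset 8 is 0-indexed offset 7.
U+C3C3C → 4-byte form F3 83 B0 BC at offsets 0–3.
U+D391 → 3-byte form ED 8E 91 at offsets 4–6.
U+0934 → 3-byte form E0 A4 B4 at offsets 7–9.
Offset 7 falls in char 3's range; it's byte 1 of E0 A4 B4 = 0xE0.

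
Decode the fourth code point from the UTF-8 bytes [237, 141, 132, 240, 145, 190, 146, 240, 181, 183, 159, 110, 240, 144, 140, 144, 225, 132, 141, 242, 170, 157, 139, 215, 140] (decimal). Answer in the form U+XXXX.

Offset 0: leading byte 0xED = 11101101 → 3-byte char #1 = ED 8D 84.
Offset 3: leading byte 0xF0 = 11110000 → 4-byte char #2 = F0 91 BE 92.
Offset 7: leading byte 0xF0 = 11110000 → 4-byte char #3 = F0 B5 B7 9F.
Offset 11: leading byte 0x6E = 01101110 → 1-byte char #4 = 6E.
Leading byte 0x6E = 01101110 matches 0xxxxxxx → 1-byte sequence.
Byte 1: 0x6E = 01101110, payload 1101110 (7 bits).
Concatenate: 1101110 = 0x6E (7 bits → U+006E).

U+006E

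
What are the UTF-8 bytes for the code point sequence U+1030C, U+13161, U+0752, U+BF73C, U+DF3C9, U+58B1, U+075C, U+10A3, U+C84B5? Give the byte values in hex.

U+1030C: 4-byte form → F0 90 8C 8C.
U+13161: 4-byte form → F0 93 85 A1.
U+0752: 2-byte form → DD 92.
U+BF73C: 4-byte form → F2 BF 9C BC.
U+DF3C9: 4-byte form → F3 9F 8F 89.
U+58B1: 3-byte form → E5 A2 B1.
U+075C: 2-byte form → DD 9C.
U+10A3: 3-byte form → E1 82 A3.
U+C84B5: 4-byte form → F3 88 92 B5.
Concatenated (30 bytes): F0 90 8C 8C F0 93 85 A1 DD 92 F2 BF 9C BC F3 9F 8F 89 E5 A2 B1 DD 9C E1 82 A3 F3 88 92 B5.

F0 90 8C 8C F0 93 85 A1 DD 92 F2 BF 9C BC F3 9F 8F 89 E5 A2 B1 DD 9C E1 82 A3 F3 88 92 B5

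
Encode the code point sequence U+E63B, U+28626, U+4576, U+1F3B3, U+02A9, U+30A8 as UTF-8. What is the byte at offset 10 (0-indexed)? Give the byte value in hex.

0xF0

U+E63B → 3-byte form EE 98 BB at offsets 0–2.
U+28626 → 4-byte form F0 A8 98 A6 at offsets 3–6.
U+4576 → 3-byte form E4 95 B6 at offsets 7–9.
U+1F3B3 → 4-byte form F0 9F 8E B3 at offsets 10–13.
Offset 10 falls in char 4's range; it's byte 1 of F0 9F 8E B3 = 0xF0.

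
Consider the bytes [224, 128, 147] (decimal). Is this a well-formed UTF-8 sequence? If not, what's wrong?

invalid (overlong encoding)

Leading byte 0xE0 = 11100000 → 3-byte form.
Continuation bytes all match 10xxxxxx. Payload decodes to 0x13.
But 0x13 < 0x800, the minimum for a 3-byte sequence — this is an overlong encoding.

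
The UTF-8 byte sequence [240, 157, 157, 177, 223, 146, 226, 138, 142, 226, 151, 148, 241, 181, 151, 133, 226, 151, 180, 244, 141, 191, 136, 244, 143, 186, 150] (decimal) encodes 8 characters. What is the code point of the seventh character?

Offset 0: leading byte 0xF0 = 11110000 → 4-byte char #1 = F0 9D 9D B1.
Offset 4: leading byte 0xDF = 11011111 → 2-byte char #2 = DF 92.
Offset 6: leading byte 0xE2 = 11100010 → 3-byte char #3 = E2 8A 8E.
Offset 9: leading byte 0xE2 = 11100010 → 3-byte char #4 = E2 97 94.
Offset 12: leading byte 0xF1 = 11110001 → 4-byte char #5 = F1 B5 97 85.
Offset 16: leading byte 0xE2 = 11100010 → 3-byte char #6 = E2 97 B4.
Offset 19: leading byte 0xF4 = 11110100 → 4-byte char #7 = F4 8D BF 88.
Leading byte 0xF4 = 11110100 matches 11110xxx → 4-byte sequence.
Byte 1: 0xF4 = 11110100, payload 100 (3 bits).
Byte 2: 0x8D = 10001101 (10xxxxxx ✓), payload 001101.
Byte 3: 0xBF = 10111111 (10xxxxxx ✓), payload 111111.
Byte 4: 0x88 = 10001000 (10xxxxxx ✓), payload 001000.
Concatenate: 100001101111111001000 = 0x10DFC8 (21 bits → U+10DFC8).

U+10DFC8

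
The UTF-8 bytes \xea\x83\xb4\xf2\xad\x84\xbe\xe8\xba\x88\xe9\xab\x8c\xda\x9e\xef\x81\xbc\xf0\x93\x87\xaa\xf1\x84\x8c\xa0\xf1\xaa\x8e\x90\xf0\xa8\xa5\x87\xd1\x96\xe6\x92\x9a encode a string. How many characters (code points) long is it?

12

Byte at offset 0: 0xEA = 11101010 → 3-byte char (#1). Advance 3.
Byte at offset 3: 0xF2 = 11110010 → 4-byte char (#2). Advance 4.
Byte at offset 7: 0xE8 = 11101000 → 3-byte char (#3). Advance 3.
Byte at offset 10: 0xE9 = 11101001 → 3-byte char (#4). Advance 3.
Byte at offset 13: 0xDA = 11011010 → 2-byte char (#5). Advance 2.
Byte at offset 15: 0xEF = 11101111 → 3-byte char (#6). Advance 3.
Byte at offset 18: 0xF0 = 11110000 → 4-byte char (#7). Advance 4.
Byte at offset 22: 0xF1 = 11110001 → 4-byte char (#8). Advance 4.
Byte at offset 26: 0xF1 = 11110001 → 4-byte char (#9). Advance 4.
Byte at offset 30: 0xF0 = 11110000 → 4-byte char (#10). Advance 4.
Byte at offset 34: 0xD1 = 11010001 → 2-byte char (#11). Advance 2.
Byte at offset 36: 0xE6 = 11100110 → 3-byte char (#12). Advance 3.
Reached end at offset 39 after 12 code points.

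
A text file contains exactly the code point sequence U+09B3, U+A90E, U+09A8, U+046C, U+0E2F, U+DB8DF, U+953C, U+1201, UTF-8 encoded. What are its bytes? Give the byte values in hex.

U+09B3: 3-byte form → E0 A6 B3.
U+A90E: 3-byte form → EA A4 8E.
U+09A8: 3-byte form → E0 A6 A8.
U+046C: 2-byte form → D1 AC.
U+0E2F: 3-byte form → E0 B8 AF.
U+DB8DF: 4-byte form → F3 9B A3 9F.
U+953C: 3-byte form → E9 94 BC.
U+1201: 3-byte form → E1 88 81.
Concatenated (24 bytes): E0 A6 B3 EA A4 8E E0 A6 A8 D1 AC E0 B8 AF F3 9B A3 9F E9 94 BC E1 88 81.

E0 A6 B3 EA A4 8E E0 A6 A8 D1 AC E0 B8 AF F3 9B A3 9F E9 94 BC E1 88 81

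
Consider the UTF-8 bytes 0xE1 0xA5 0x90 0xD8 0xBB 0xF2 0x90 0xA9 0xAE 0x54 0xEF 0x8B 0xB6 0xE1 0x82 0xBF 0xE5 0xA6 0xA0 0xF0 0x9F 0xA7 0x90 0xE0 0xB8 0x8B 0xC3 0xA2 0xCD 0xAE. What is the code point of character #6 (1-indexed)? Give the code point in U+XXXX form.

U+10BF

Offset 0: leading byte 0xE1 = 11100001 → 3-byte char #1 = E1 A5 90.
Offset 3: leading byte 0xD8 = 11011000 → 2-byte char #2 = D8 BB.
Offset 5: leading byte 0xF2 = 11110010 → 4-byte char #3 = F2 90 A9 AE.
Offset 9: leading byte 0x54 = 01010100 → 1-byte char #4 = 54.
Offset 10: leading byte 0xEF = 11101111 → 3-byte char #5 = EF 8B B6.
Offset 13: leading byte 0xE1 = 11100001 → 3-byte char #6 = E1 82 BF.
Leading byte 0xE1 = 11100001 matches 1110xxxx → 3-byte sequence.
Byte 1: 0xE1 = 11100001, payload 0001 (4 bits).
Byte 2: 0x82 = 10000010 (10xxxxxx ✓), payload 000010.
Byte 3: 0xBF = 10111111 (10xxxxxx ✓), payload 111111.
Concatenate: 0001000010111111 = 0x10BF (16 bits → U+10BF).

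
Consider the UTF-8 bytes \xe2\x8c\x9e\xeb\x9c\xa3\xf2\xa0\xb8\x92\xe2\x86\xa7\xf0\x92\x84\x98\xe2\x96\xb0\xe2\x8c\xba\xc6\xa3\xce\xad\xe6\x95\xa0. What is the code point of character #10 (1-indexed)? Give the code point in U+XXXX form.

Offset 0: leading byte 0xE2 = 11100010 → 3-byte char #1 = E2 8C 9E.
Offset 3: leading byte 0xEB = 11101011 → 3-byte char #2 = EB 9C A3.
Offset 6: leading byte 0xF2 = 11110010 → 4-byte char #3 = F2 A0 B8 92.
Offset 10: leading byte 0xE2 = 11100010 → 3-byte char #4 = E2 86 A7.
Offset 13: leading byte 0xF0 = 11110000 → 4-byte char #5 = F0 92 84 98.
Offset 17: leading byte 0xE2 = 11100010 → 3-byte char #6 = E2 96 B0.
Offset 20: leading byte 0xE2 = 11100010 → 3-byte char #7 = E2 8C BA.
Offset 23: leading byte 0xC6 = 11000110 → 2-byte char #8 = C6 A3.
Offset 25: leading byte 0xCE = 11001110 → 2-byte char #9 = CE AD.
Offset 27: leading byte 0xE6 = 11100110 → 3-byte char #10 = E6 95 A0.
Leading byte 0xE6 = 11100110 matches 1110xxxx → 3-byte sequence.
Byte 1: 0xE6 = 11100110, payload 0110 (4 bits).
Byte 2: 0x95 = 10010101 (10xxxxxx ✓), payload 010101.
Byte 3: 0xA0 = 10100000 (10xxxxxx ✓), payload 100000.
Concatenate: 0110010101100000 = 0x6560 (16 bits → U+6560).

U+6560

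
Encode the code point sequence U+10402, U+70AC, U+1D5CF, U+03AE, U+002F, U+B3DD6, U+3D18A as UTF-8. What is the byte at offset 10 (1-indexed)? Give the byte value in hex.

1-indexed offset 10 is 0-indexed offset 9.
U+10402 → 4-byte form F0 90 90 82 at offsets 0–3.
U+70AC → 3-byte form E7 82 AC at offsets 4–6.
U+1D5CF → 4-byte form F0 9D 97 8F at offsets 7–10.
Offset 9 falls in char 3's range; it's byte 3 of F0 9D 97 8F = 0x97.

0x97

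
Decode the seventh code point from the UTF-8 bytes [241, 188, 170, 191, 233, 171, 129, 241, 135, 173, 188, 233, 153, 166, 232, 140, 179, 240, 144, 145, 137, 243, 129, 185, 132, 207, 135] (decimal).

U+C1E44

Offset 0: leading byte 0xF1 = 11110001 → 4-byte char #1 = F1 BC AA BF.
Offset 4: leading byte 0xE9 = 11101001 → 3-byte char #2 = E9 AB 81.
Offset 7: leading byte 0xF1 = 11110001 → 4-byte char #3 = F1 87 AD BC.
Offset 11: leading byte 0xE9 = 11101001 → 3-byte char #4 = E9 99 A6.
Offset 14: leading byte 0xE8 = 11101000 → 3-byte char #5 = E8 8C B3.
Offset 17: leading byte 0xF0 = 11110000 → 4-byte char #6 = F0 90 91 89.
Offset 21: leading byte 0xF3 = 11110011 → 4-byte char #7 = F3 81 B9 84.
Leading byte 0xF3 = 11110011 matches 11110xxx → 4-byte sequence.
Byte 1: 0xF3 = 11110011, payload 011 (3 bits).
Byte 2: 0x81 = 10000001 (10xxxxxx ✓), payload 000001.
Byte 3: 0xB9 = 10111001 (10xxxxxx ✓), payload 111001.
Byte 4: 0x84 = 10000100 (10xxxxxx ✓), payload 000100.
Concatenate: 011000001111001000100 = 0xC1E44 (21 bits → U+C1E44).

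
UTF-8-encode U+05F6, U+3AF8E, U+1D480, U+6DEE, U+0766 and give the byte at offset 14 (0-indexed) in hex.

0xA6

U+05F6 → 2-byte form D7 B6 at offsets 0–1.
U+3AF8E → 4-byte form F0 BA BE 8E at offsets 2–5.
U+1D480 → 4-byte form F0 9D 92 80 at offsets 6–9.
U+6DEE → 3-byte form E6 B7 AE at offsets 10–12.
U+0766 → 2-byte form DD A6 at offsets 13–14.
Offset 14 falls in char 5's range; it's byte 2 of DD A6 = 0xA6.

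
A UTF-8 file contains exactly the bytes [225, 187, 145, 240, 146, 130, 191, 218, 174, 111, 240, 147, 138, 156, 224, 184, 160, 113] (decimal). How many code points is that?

7

Byte at offset 0: 0xE1 = 11100001 → 3-byte char (#1). Advance 3.
Byte at offset 3: 0xF0 = 11110000 → 4-byte char (#2). Advance 4.
Byte at offset 7: 0xDA = 11011010 → 2-byte char (#3). Advance 2.
Byte at offset 9: 0x6F = 01101111 → 1-byte char (#4). Advance 1.
Byte at offset 10: 0xF0 = 11110000 → 4-byte char (#5). Advance 4.
Byte at offset 14: 0xE0 = 11100000 → 3-byte char (#6). Advance 3.
Byte at offset 17: 0x71 = 01110001 → 1-byte char (#7). Advance 1.
Reached end at offset 18 after 7 code points.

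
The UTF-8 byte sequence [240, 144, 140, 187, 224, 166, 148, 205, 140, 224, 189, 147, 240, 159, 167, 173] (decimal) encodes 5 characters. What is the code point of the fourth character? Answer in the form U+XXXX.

Offset 0: leading byte 0xF0 = 11110000 → 4-byte char #1 = F0 90 8C BB.
Offset 4: leading byte 0xE0 = 11100000 → 3-byte char #2 = E0 A6 94.
Offset 7: leading byte 0xCD = 11001101 → 2-byte char #3 = CD 8C.
Offset 9: leading byte 0xE0 = 11100000 → 3-byte char #4 = E0 BD 93.
Leading byte 0xE0 = 11100000 matches 1110xxxx → 3-byte sequence.
Byte 1: 0xE0 = 11100000, payload 0000 (4 bits).
Byte 2: 0xBD = 10111101 (10xxxxxx ✓), payload 111101.
Byte 3: 0x93 = 10010011 (10xxxxxx ✓), payload 010011.
Concatenate: 0000111101010011 = 0xF53 (16 bits → U+0F53).

U+0F53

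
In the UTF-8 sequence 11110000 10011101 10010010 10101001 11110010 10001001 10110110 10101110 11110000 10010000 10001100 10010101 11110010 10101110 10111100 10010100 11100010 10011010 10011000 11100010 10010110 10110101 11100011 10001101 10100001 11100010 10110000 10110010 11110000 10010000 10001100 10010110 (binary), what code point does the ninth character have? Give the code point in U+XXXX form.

Offset 0: leading byte 0xF0 = 11110000 → 4-byte char #1 = F0 9D 92 A9.
Offset 4: leading byte 0xF2 = 11110010 → 4-byte char #2 = F2 89 B6 AE.
Offset 8: leading byte 0xF0 = 11110000 → 4-byte char #3 = F0 90 8C 95.
Offset 12: leading byte 0xF2 = 11110010 → 4-byte char #4 = F2 AE BC 94.
Offset 16: leading byte 0xE2 = 11100010 → 3-byte char #5 = E2 9A 98.
Offset 19: leading byte 0xE2 = 11100010 → 3-byte char #6 = E2 96 B5.
Offset 22: leading byte 0xE3 = 11100011 → 3-byte char #7 = E3 8D A1.
Offset 25: leading byte 0xE2 = 11100010 → 3-byte char #8 = E2 B0 B2.
Offset 28: leading byte 0xF0 = 11110000 → 4-byte char #9 = F0 90 8C 96.
Leading byte 0xF0 = 11110000 matches 11110xxx → 4-byte sequence.
Byte 1: 0xF0 = 11110000, payload 000 (3 bits).
Byte 2: 0x90 = 10010000 (10xxxxxx ✓), payload 010000.
Byte 3: 0x8C = 10001100 (10xxxxxx ✓), payload 001100.
Byte 4: 0x96 = 10010110 (10xxxxxx ✓), payload 010110.
Concatenate: 000010000001100010110 = 0x10316 (21 bits → U+10316).

U+10316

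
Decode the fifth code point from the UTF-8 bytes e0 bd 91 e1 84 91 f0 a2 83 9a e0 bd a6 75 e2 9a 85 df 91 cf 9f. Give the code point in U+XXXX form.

U+0075

Offset 0: leading byte 0xE0 = 11100000 → 3-byte char #1 = E0 BD 91.
Offset 3: leading byte 0xE1 = 11100001 → 3-byte char #2 = E1 84 91.
Offset 6: leading byte 0xF0 = 11110000 → 4-byte char #3 = F0 A2 83 9A.
Offset 10: leading byte 0xE0 = 11100000 → 3-byte char #4 = E0 BD A6.
Offset 13: leading byte 0x75 = 01110101 → 1-byte char #5 = 75.
Leading byte 0x75 = 01110101 matches 0xxxxxxx → 1-byte sequence.
Byte 1: 0x75 = 01110101, payload 1110101 (7 bits).
Concatenate: 1110101 = 0x75 (7 bits → U+0075).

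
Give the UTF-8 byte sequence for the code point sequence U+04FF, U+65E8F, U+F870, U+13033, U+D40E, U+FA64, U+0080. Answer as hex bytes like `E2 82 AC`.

D3 BF F1 A5 BA 8F EF A1 B0 F0 93 80 B3 ED 90 8E EF A9 A4 C2 80

U+04FF: 2-byte form → D3 BF.
U+65E8F: 4-byte form → F1 A5 BA 8F.
U+F870: 3-byte form → EF A1 B0.
U+13033: 4-byte form → F0 93 80 B3.
U+D40E: 3-byte form → ED 90 8E.
U+FA64: 3-byte form → EF A9 A4.
U+0080: 2-byte form → C2 80.
Concatenated (21 bytes): D3 BF F1 A5 BA 8F EF A1 B0 F0 93 80 B3 ED 90 8E EF A9 A4 C2 80.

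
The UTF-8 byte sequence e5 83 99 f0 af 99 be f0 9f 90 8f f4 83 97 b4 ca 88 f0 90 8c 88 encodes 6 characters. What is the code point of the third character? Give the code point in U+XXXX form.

U+1F40F

Offset 0: leading byte 0xE5 = 11100101 → 3-byte char #1 = E5 83 99.
Offset 3: leading byte 0xF0 = 11110000 → 4-byte char #2 = F0 AF 99 BE.
Offset 7: leading byte 0xF0 = 11110000 → 4-byte char #3 = F0 9F 90 8F.
Leading byte 0xF0 = 11110000 matches 11110xxx → 4-byte sequence.
Byte 1: 0xF0 = 11110000, payload 000 (3 bits).
Byte 2: 0x9F = 10011111 (10xxxxxx ✓), payload 011111.
Byte 3: 0x90 = 10010000 (10xxxxxx ✓), payload 010000.
Byte 4: 0x8F = 10001111 (10xxxxxx ✓), payload 001111.
Concatenate: 000011111010000001111 = 0x1F40F (21 bits → U+1F40F).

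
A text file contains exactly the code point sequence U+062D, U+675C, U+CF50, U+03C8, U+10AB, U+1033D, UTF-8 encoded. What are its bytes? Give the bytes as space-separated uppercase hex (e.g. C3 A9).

D8 AD E6 9D 9C EC BD 90 CF 88 E1 82 AB F0 90 8C BD

U+062D: 2-byte form → D8 AD.
U+675C: 3-byte form → E6 9D 9C.
U+CF50: 3-byte form → EC BD 90.
U+03C8: 2-byte form → CF 88.
U+10AB: 3-byte form → E1 82 AB.
U+1033D: 4-byte form → F0 90 8C BD.
Concatenated (17 bytes): D8 AD E6 9D 9C EC BD 90 CF 88 E1 82 AB F0 90 8C BD.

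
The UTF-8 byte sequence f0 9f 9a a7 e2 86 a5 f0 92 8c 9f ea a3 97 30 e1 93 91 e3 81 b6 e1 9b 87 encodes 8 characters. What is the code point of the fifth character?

U+0030

Offset 0: leading byte 0xF0 = 11110000 → 4-byte char #1 = F0 9F 9A A7.
Offset 4: leading byte 0xE2 = 11100010 → 3-byte char #2 = E2 86 A5.
Offset 7: leading byte 0xF0 = 11110000 → 4-byte char #3 = F0 92 8C 9F.
Offset 11: leading byte 0xEA = 11101010 → 3-byte char #4 = EA A3 97.
Offset 14: leading byte 0x30 = 00110000 → 1-byte char #5 = 30.
Leading byte 0x30 = 00110000 matches 0xxxxxxx → 1-byte sequence.
Byte 1: 0x30 = 00110000, payload 0110000 (7 bits).
Concatenate: 0110000 = 0x30 (7 bits → U+0030).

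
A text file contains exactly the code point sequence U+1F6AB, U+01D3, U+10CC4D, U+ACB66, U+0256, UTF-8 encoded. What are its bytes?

F0 9F 9A AB C7 93 F4 8C B1 8D F2 AC AD A6 C9 96

U+1F6AB: 4-byte form → F0 9F 9A AB.
U+01D3: 2-byte form → C7 93.
U+10CC4D: 4-byte form → F4 8C B1 8D.
U+ACB66: 4-byte form → F2 AC AD A6.
U+0256: 2-byte form → C9 96.
Concatenated (16 bytes): F0 9F 9A AB C7 93 F4 8C B1 8D F2 AC AD A6 C9 96.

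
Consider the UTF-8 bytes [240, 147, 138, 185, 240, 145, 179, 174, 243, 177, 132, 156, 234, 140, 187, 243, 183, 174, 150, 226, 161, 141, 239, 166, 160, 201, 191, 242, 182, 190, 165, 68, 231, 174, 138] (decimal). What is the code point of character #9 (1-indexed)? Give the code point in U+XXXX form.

U+B6FA5

Offset 0: leading byte 0xF0 = 11110000 → 4-byte char #1 = F0 93 8A B9.
Offset 4: leading byte 0xF0 = 11110000 → 4-byte char #2 = F0 91 B3 AE.
Offset 8: leading byte 0xF3 = 11110011 → 4-byte char #3 = F3 B1 84 9C.
Offset 12: leading byte 0xEA = 11101010 → 3-byte char #4 = EA 8C BB.
Offset 15: leading byte 0xF3 = 11110011 → 4-byte char #5 = F3 B7 AE 96.
Offset 19: leading byte 0xE2 = 11100010 → 3-byte char #6 = E2 A1 8D.
Offset 22: leading byte 0xEF = 11101111 → 3-byte char #7 = EF A6 A0.
Offset 25: leading byte 0xC9 = 11001001 → 2-byte char #8 = C9 BF.
Offset 27: leading byte 0xF2 = 11110010 → 4-byte char #9 = F2 B6 BE A5.
Leading byte 0xF2 = 11110010 matches 11110xxx → 4-byte sequence.
Byte 1: 0xF2 = 11110010, payload 010 (3 bits).
Byte 2: 0xB6 = 10110110 (10xxxxxx ✓), payload 110110.
Byte 3: 0xBE = 10111110 (10xxxxxx ✓), payload 111110.
Byte 4: 0xA5 = 10100101 (10xxxxxx ✓), payload 100101.
Concatenate: 010110110111110100101 = 0xB6FA5 (21 bits → U+B6FA5).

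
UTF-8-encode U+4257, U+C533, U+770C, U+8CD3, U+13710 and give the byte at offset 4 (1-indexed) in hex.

1-indexed offset 4 is 0-indexed offset 3.
U+4257 → 3-byte form E4 89 97 at offsets 0–2.
U+C533 → 3-byte form EC 94 B3 at offsets 3–5.
Offset 3 falls in char 2's range; it's byte 1 of EC 94 B3 = 0xEC.

0xEC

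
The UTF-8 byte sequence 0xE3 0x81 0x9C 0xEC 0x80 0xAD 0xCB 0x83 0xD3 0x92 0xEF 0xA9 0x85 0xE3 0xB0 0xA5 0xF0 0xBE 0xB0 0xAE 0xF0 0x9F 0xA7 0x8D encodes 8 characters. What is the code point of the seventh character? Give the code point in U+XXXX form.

Offset 0: leading byte 0xE3 = 11100011 → 3-byte char #1 = E3 81 9C.
Offset 3: leading byte 0xEC = 11101100 → 3-byte char #2 = EC 80 AD.
Offset 6: leading byte 0xCB = 11001011 → 2-byte char #3 = CB 83.
Offset 8: leading byte 0xD3 = 11010011 → 2-byte char #4 = D3 92.
Offset 10: leading byte 0xEF = 11101111 → 3-byte char #5 = EF A9 85.
Offset 13: leading byte 0xE3 = 11100011 → 3-byte char #6 = E3 B0 A5.
Offset 16: leading byte 0xF0 = 11110000 → 4-byte char #7 = F0 BE B0 AE.
Leading byte 0xF0 = 11110000 matches 11110xxx → 4-byte sequence.
Byte 1: 0xF0 = 11110000, payload 000 (3 bits).
Byte 2: 0xBE = 10111110 (10xxxxxx ✓), payload 111110.
Byte 3: 0xB0 = 10110000 (10xxxxxx ✓), payload 110000.
Byte 4: 0xAE = 10101110 (10xxxxxx ✓), payload 101110.
Concatenate: 000111110110000101110 = 0x3EC2E (21 bits → U+3EC2E).

U+3EC2E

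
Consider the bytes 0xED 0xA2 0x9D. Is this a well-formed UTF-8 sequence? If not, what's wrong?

Structurally a 3-byte sequence; payload = 0xD89D.
But 0xD89D is in U+D800–U+DFFF, the surrogate range. Surrogates are not Unicode scalar values and are forbidden in UTF-8.

invalid (encodes a surrogate (U+D800–U+DFFF))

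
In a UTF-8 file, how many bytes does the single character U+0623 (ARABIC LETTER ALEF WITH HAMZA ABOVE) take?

U+0623 = 0x623. UTF-8 uses 1 byte below 0x80, 2 below 0x800, 3 below 0x10000, 4 up to 0x10FFFF. 0x623 is in U+0080–U+07FF → 2 bytes.

2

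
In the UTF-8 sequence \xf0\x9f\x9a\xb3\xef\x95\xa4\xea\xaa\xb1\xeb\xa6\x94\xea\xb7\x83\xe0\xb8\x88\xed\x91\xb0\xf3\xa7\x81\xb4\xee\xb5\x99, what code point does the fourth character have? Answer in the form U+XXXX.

Offset 0: leading byte 0xF0 = 11110000 → 4-byte char #1 = F0 9F 9A B3.
Offset 4: leading byte 0xEF = 11101111 → 3-byte char #2 = EF 95 A4.
Offset 7: leading byte 0xEA = 11101010 → 3-byte char #3 = EA AA B1.
Offset 10: leading byte 0xEB = 11101011 → 3-byte char #4 = EB A6 94.
Leading byte 0xEB = 11101011 matches 1110xxxx → 3-byte sequence.
Byte 1: 0xEB = 11101011, payload 1011 (4 bits).
Byte 2: 0xA6 = 10100110 (10xxxxxx ✓), payload 100110.
Byte 3: 0x94 = 10010100 (10xxxxxx ✓), payload 010100.
Concatenate: 1011100110010100 = 0xB994 (16 bits → U+B994).

U+B994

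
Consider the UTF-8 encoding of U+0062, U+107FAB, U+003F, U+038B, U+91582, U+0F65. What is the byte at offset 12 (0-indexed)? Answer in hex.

U+0062 → 1-byte form 62 at offsets 0–0.
U+107FAB → 4-byte form F4 87 BE AB at offsets 1–4.
U+003F → 1-byte form 3F at offsets 5–5.
U+038B → 2-byte form CE 8B at offsets 6–7.
U+91582 → 4-byte form F2 91 96 82 at offsets 8–11.
U+0F65 → 3-byte form E0 BD A5 at offsets 12–14.
Offset 12 falls in char 6's range; it's byte 1 of E0 BD A5 = 0xE0.

0xE0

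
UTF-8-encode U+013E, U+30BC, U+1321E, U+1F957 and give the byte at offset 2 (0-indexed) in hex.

U+013E → 2-byte form C4 BE at offsets 0–1.
U+30BC → 3-byte form E3 82 BC at offsets 2–4.
Offset 2 falls in char 2's range; it's byte 1 of E3 82 BC = 0xE3.

0xE3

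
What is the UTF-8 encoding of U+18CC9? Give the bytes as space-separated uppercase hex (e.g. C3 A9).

F0 98 B3 89

U+18CC9 = 0x18CC9 = 101577 decimal. In range U+10000–U+10FFFF → 4-byte form: 11110xxx 10xxxxxx 10xxxxxx 10xxxxxx.
Binary (21 bits): 000011000110011001001.
Split 3+6+6+6: 000 | 011000 | 110011 | 001001.
Byte 1: 11110000 = 0xF0.
Byte 2: 10011000 = 0x98.
Byte 3: 10110011 = 0xB3.
Byte 4: 10001001 = 0x89.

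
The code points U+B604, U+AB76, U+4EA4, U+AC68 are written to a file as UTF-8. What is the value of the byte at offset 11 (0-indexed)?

U+B604 → 3-byte form EB 98 84 at offsets 0–2.
U+AB76 → 3-byte form EA AD B6 at offsets 3–5.
U+4EA4 → 3-byte form E4 BA A4 at offsets 6–8.
U+AC68 → 3-byte form EA B1 A8 at offsets 9–11.
Offset 11 falls in char 4's range; it's byte 3 of EA B1 A8 = 0xA8.

0xA8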